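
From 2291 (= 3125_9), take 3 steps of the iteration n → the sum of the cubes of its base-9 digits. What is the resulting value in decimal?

665

2291 = (3,1,2,5)_9 → 161
161 = (1,8,8)_9 → 1025
1025 = (1,3,5,8)_9 → 665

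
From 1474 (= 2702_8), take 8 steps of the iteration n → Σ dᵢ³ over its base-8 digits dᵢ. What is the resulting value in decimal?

1474 = (2,7,0,2)_8 → 359
359 = (5,4,7)_8 → 532
532 = (1,0,2,4)_8 → 73
73 = (1,1,1)_8 → 3
3 = (3)_8 → 27
27 = (3,3)_8 → 54
54 = (6,6)_8 → 432
432 = (6,6,0)_8 → 432

432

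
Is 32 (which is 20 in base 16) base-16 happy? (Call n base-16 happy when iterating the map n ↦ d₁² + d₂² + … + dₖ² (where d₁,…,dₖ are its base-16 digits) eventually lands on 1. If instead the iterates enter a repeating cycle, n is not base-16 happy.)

32 = (2,0)_16 → 2² + 0² = 4
4 = (4)_16 → 4² = 16
16 = (1,0)_16 → 1² + 0² = 1  — reached 1.

base-16 happy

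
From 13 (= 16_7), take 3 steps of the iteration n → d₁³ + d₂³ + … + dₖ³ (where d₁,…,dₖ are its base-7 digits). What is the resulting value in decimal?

217

13 = (1,6)_7 → 1³ + 6³ = 1 + 216 = 217
217 = (4,3,0)_7 → 4³ + 3³ + 0³ = 64 + 27 + 0 = 91
91 = (1,6,0)_7 → 1³ + 6³ + 0³ = 1 + 216 + 0 = 217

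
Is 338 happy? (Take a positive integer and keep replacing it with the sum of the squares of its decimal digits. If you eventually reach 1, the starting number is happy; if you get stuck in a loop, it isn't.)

happy

338 → 3² + 3² + 8² = 9 + 9 + 64 = 82
82 → 8² + 2² = 64 + 4 = 68
68 → 6² + 8² = 36 + 64 = 100
100 → 1² + 0² + 0² = 1 + 0 + 0 = 1  — reached 1.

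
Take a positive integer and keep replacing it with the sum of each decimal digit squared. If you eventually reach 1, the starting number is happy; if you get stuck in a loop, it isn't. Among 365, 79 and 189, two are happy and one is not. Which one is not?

365: 365 → 70 → 49 → 97 → 130 → 10 → 1  — reaches 1 (happy)
79: 79 → 130 → 10 → 1  — reaches 1 (happy)
189: 189 → 146 → 53 → 34 → 25 → 29 → 85 → 89 → 145 → 42 → 20 → 4 → 16 → 37 → 58 → 89  — repeats 89 (not happy)

189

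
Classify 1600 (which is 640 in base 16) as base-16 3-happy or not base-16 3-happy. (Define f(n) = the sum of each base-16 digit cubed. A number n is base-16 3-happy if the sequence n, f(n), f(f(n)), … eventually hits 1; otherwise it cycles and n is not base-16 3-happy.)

1600 = (6,4,0)_16 → 6³ + 4³ + 0³ = 216 + 64 + 0 = 280
280 = (1,1,8)_16 → 1³ + 1³ + 8³ = 1 + 1 + 512 = 514
514 = (2,0,2)_16 → 2³ + 0³ + 2³ = 8 + 0 + 8 = 16
16 = (1,0)_16 → 1³ + 0³ = 1 + 0 = 1  — reached 1.

base-16 3-happy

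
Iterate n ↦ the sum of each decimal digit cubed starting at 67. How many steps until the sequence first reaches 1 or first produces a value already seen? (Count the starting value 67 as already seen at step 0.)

67 → 6³ + 7³ = 216 + 343 = 559
559 → 5³ + 5³ + 9³ = 125 + 125 + 729 = 979
979 → 9³ + 7³ + 9³ = 729 + 343 + 729 = 1801
1801 → 1³ + 8³ + 0³ + 1³ = 1 + 512 + 0 + 1 = 514
514 → 5³ + 1³ + 4³ = 125 + 1 + 64 = 190
190 → 1³ + 9³ + 0³ = 1 + 729 + 0 = 730
730 → 7³ + 3³ + 0³ = 343 + 27 + 0 = 370
370 → 3³ + 7³ + 0³ = 27 + 343 + 0 = 370  — 370 repeats.
That took 8 steps.

8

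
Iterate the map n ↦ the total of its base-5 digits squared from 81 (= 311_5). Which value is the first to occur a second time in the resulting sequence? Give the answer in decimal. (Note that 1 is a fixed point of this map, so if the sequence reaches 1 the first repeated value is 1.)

1

81 = (3,1,1)_5 → 11
11 = (2,1)_5 → 5
5 = (1,0)_5 → 1  — reached the fixed point 1.
1 → 1, so 1 is the first repeated value.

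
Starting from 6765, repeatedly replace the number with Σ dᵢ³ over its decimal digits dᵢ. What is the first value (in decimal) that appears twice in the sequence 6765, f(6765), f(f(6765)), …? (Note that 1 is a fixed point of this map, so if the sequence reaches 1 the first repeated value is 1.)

6765 → 6³ + 7³ + 6³ + 5³ = 216 + 343 + 216 + 125 = 900
900 → 9³ + 0³ + 0³ = 729 + 0 + 0 = 729
729 → 7³ + 2³ + 9³ = 343 + 8 + 729 = 1080
1080 → 1³ + 0³ + 8³ + 0³ = 1 + 0 + 512 + 0 = 513
513 → 5³ + 1³ + 3³ = 125 + 1 + 27 = 153
153 → 1³ + 5³ + 3³ = 1 + 125 + 27 = 153  — 153 already appeared earlier.

153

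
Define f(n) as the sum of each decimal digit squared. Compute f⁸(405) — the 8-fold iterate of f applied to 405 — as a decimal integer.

145

405 → 4² + 0² + 5² = 41
41 → 4² + 1² = 17
17 → 1² + 7² = 50
50 → 5² + 0² = 25
25 → 2² + 5² = 29
29 → 2² + 9² = 85
85 → 8² + 5² = 89
89 → 8² + 9² = 145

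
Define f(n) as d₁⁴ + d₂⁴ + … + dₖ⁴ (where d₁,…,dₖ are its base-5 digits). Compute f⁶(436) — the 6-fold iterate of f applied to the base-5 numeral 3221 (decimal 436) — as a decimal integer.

436 = (3,2,2,1)_5 → 114
114 = (4,2,4)_5 → 528
528 = (4,1,0,3)_5 → 338
338 = (2,3,2,3)_5 → 194
194 = (1,2,3,4)_5 → 354
354 = (2,4,0,4)_5 → 528

528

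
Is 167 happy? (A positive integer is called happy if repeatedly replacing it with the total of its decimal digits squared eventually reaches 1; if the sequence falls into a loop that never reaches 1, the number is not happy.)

167 → 1² + 6² + 7² = 86
86 → 8² + 6² = 100
100 → 1² + 0² + 0² = 1  — reached 1.

happy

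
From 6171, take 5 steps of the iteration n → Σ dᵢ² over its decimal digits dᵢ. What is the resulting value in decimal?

4

6171 → 6² + 1² + 7² + 1² = 36 + 1 + 49 + 1 = 87
87 → 8² + 7² = 64 + 49 = 113
113 → 1² + 1² + 3² = 1 + 1 + 9 = 11
11 → 1² + 1² = 1 + 1 = 2
2 → 2² = 4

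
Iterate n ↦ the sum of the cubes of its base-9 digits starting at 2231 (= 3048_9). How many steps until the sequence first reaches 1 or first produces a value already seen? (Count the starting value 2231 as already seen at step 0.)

2231 = (3,0,4,8)_9 → 603
603 = (7,4,0)_9 → 407
407 = (5,0,2)_9 → 133
133 = (1,5,7)_9 → 469
469 = (5,7,1)_9 → 469  — 469 repeats.
That took 5 steps.

5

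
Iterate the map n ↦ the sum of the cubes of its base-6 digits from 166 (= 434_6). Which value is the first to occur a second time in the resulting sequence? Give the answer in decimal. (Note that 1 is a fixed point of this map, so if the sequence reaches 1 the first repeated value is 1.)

190

166 = (4,3,4)_6 → 4³ + 3³ + 4³ = 155
155 = (4,1,5)_6 → 4³ + 1³ + 5³ = 190
190 = (5,1,4)_6 → 5³ + 1³ + 4³ = 190  — 190 already appeared earlier.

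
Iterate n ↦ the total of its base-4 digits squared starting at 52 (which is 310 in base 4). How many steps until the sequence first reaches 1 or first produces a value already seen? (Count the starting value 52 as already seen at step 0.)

52 = (3,1,0)_4 → 10
10 = (2,2)_4 → 8
8 = (2,0)_4 → 4
4 = (1,0)_4 → 1  — reached 1.
That took 4 steps.

4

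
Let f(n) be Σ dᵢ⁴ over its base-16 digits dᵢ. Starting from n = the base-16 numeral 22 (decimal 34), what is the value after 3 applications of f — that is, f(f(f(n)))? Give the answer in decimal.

1

34 = (2,2)_16 → 2⁴ + 2⁴ = 32
32 = (2,0)_16 → 2⁴ + 0⁴ = 16
16 = (1,0)_16 → 1⁴ + 0⁴ = 1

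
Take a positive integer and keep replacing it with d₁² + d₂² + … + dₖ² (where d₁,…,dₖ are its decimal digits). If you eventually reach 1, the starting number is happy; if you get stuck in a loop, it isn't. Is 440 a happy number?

440 → 4² + 4² + 0² = 16 + 16 + 0 = 32
32 → 3² + 2² = 9 + 4 = 13
13 → 1² + 3² = 1 + 9 = 10
10 → 1² + 0² = 1 + 0 = 1  — reached 1.

happy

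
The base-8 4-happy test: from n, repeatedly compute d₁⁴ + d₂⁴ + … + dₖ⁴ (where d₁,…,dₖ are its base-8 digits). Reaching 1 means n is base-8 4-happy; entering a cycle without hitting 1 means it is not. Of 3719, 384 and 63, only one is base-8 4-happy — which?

3719: 3719 → 4818 → 115 → 1378 → 913 → 1314 → 544 → 257 → 257  — repeats 257 (not base-8 4-happy)
384: 384 → 1296 → 288 → 512 → 1  — reaches 1 (base-8 4-happy)
63: 63 → 4802 → 99 → 338 → 657 → 34 → 272 → 272  — repeats 272 (not base-8 4-happy)

384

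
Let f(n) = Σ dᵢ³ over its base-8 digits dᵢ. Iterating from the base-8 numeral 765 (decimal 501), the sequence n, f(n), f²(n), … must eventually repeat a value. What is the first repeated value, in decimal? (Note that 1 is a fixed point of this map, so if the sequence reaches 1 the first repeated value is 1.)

92

501 = (7,6,5)_8 → 684
684 = (1,2,5,4)_8 → 198
198 = (3,0,6)_8 → 243
243 = (3,6,3)_8 → 270
270 = (4,1,6)_8 → 281
281 = (4,3,1)_8 → 92
92 = (1,3,4)_8 → 92  — 92 already appeared earlier.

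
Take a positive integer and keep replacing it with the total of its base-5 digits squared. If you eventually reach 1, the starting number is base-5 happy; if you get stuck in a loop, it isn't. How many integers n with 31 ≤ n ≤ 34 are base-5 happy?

1

31: 31 → 3 → 9 → 17 → 13 → 13  (repeats 13)
32: 32 → 6 → 2 → 4 → 16 → 10 → 4  (repeats 4)
33: 33 → 11 → 5 → 1  (reaches 1)
34: 34 → 18 → 18  (repeats 18)
base-5 happy: 33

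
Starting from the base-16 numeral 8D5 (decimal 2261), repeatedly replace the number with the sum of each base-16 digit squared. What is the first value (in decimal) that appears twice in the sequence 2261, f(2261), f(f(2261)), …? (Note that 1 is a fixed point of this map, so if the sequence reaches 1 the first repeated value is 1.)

2261 = (8,13,5)_16 → 8² + 13² + 5² = 258
258 = (1,0,2)_16 → 1² + 0² + 2² = 5
5 = (5)_16 → 5² = 25
25 = (1,9)_16 → 1² + 9² = 82
82 = (5,2)_16 → 5² + 2² = 29
29 = (1,13)_16 → 1² + 13² = 170
170 = (10,10)_16 → 10² + 10² = 200
200 = (12,8)_16 → 12² + 8² = 208
208 = (13,0)_16 → 13² + 0² = 169
169 = (10,9)_16 → 10² + 9² = 181
181 = (11,5)_16 → 11² + 5² = 146
146 = (9,2)_16 → 9² + 2² = 85
85 = (5,5)_16 → 5² + 5² = 50
50 = (3,2)_16 → 3² + 2² = 13
13 = (13)_16 → 13² = 169  — 169 already appeared earlier.

169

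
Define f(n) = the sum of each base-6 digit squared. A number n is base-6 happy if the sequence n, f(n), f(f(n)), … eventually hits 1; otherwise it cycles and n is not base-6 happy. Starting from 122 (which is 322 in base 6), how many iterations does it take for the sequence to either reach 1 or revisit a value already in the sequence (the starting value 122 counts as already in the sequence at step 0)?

9

122 = (3,2,2)_6 → 3² + 2² + 2² = 17
17 = (2,5)_6 → 2² + 5² = 29
29 = (4,5)_6 → 4² + 5² = 41
41 = (1,0,5)_6 → 1² + 0² + 5² = 26
26 = (4,2)_6 → 4² + 2² = 20
20 = (3,2)_6 → 3² + 2² = 13
13 = (2,1)_6 → 2² + 1² = 5
5 = (5)_6 → 5² = 25
25 = (4,1)_6 → 4² + 1² = 17  — 17 repeats.
That took 9 steps.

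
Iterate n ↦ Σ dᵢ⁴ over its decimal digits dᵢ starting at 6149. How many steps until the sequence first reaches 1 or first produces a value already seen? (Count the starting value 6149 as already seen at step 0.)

8

6149 → 6⁴ + 1⁴ + 4⁴ + 9⁴ = 8114
8114 → 8⁴ + 1⁴ + 1⁴ + 4⁴ = 4354
4354 → 4⁴ + 3⁴ + 5⁴ + 4⁴ = 1218
1218 → 1⁴ + 2⁴ + 1⁴ + 8⁴ = 4114
4114 → 4⁴ + 1⁴ + 1⁴ + 4⁴ = 514
514 → 5⁴ + 1⁴ + 4⁴ = 882
882 → 8⁴ + 8⁴ + 2⁴ = 8208
8208 → 8⁴ + 2⁴ + 0⁴ + 8⁴ = 8208  — 8208 repeats.
That took 8 steps.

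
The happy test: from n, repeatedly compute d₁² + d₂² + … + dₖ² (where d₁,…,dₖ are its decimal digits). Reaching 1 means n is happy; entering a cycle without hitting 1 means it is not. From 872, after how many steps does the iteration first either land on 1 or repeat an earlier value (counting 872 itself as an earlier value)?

872 → 117
117 → 51
51 → 26
26 → 40
40 → 16
16 → 37
37 → 58
58 → 89
89 → 145
145 → 42
42 → 20
20 → 4
4 → 16  — 16 repeats.
That took 13 steps.

13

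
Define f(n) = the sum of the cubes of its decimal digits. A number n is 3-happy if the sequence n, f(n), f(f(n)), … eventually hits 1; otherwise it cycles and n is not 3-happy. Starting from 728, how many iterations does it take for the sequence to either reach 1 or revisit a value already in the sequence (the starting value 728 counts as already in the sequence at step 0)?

11

728 → 7³ + 2³ + 8³ = 863
863 → 8³ + 6³ + 3³ = 755
755 → 7³ + 5³ + 5³ = 593
593 → 5³ + 9³ + 3³ = 881
881 → 8³ + 8³ + 1³ = 1025
1025 → 1³ + 0³ + 2³ + 5³ = 134
134 → 1³ + 3³ + 4³ = 92
92 → 9³ + 2³ = 737
737 → 7³ + 3³ + 7³ = 713
713 → 7³ + 1³ + 3³ = 371
371 → 3³ + 7³ + 1³ = 371  — 371 repeats.
That took 11 steps.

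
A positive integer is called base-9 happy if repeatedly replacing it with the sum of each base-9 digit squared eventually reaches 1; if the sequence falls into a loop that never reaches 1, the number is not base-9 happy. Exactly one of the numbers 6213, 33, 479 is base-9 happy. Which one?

6213: 6213 → 125 → 81 → 1  — reaches 1 (base-9 happy)
33: 33 → 45 → 25 → 53 → 89 → 65 → 53  — repeats 53 (not base-9 happy)
479: 479 → 93 → 11 → 5 → 25 → 53 → 89 → 65 → 53  — repeats 53 (not base-9 happy)

6213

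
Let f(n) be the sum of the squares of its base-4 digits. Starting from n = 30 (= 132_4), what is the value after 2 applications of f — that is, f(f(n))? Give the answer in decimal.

30 = (1,3,2)_4 → 1² + 3² + 2² = 1 + 9 + 4 = 14
14 = (3,2)_4 → 3² + 2² = 9 + 4 = 13

13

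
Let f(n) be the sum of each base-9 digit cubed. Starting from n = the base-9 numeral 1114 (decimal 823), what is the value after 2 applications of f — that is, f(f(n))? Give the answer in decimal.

823 = (1,1,1,4)_9 → 1³ + 1³ + 1³ + 4³ = 1 + 1 + 1 + 64 = 67
67 = (7,4)_9 → 7³ + 4³ = 343 + 64 = 407

407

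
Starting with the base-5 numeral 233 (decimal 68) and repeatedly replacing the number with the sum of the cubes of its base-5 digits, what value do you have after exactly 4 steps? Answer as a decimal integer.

28

68 = (2,3,3)_5 → 2³ + 3³ + 3³ = 62
62 = (2,2,2)_5 → 2³ + 2³ + 2³ = 24
24 = (4,4)_5 → 4³ + 4³ = 128
128 = (1,0,0,3)_5 → 1³ + 0³ + 0³ + 3³ = 28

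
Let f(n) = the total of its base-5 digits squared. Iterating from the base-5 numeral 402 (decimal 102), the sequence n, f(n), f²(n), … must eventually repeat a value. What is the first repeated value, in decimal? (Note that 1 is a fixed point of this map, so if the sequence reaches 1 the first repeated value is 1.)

16

102 = (4,0,2)_5 → 4² + 0² + 2² = 20
20 = (4,0)_5 → 4² + 0² = 16
16 = (3,1)_5 → 3² + 1² = 10
10 = (2,0)_5 → 2² + 0² = 4
4 = (4)_5 → 4² = 16  — 16 already appeared earlier.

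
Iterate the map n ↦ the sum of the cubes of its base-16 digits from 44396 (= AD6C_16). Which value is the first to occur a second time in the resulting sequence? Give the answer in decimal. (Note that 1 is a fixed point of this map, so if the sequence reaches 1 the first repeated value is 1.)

191

44396 = (10,13,6,12)_16 → 5141
5141 = (1,4,1,5)_16 → 191
191 = (11,15)_16 → 4706
4706 = (1,2,6,2)_16 → 233
233 = (14,9)_16 → 3473
3473 = (13,9,1)_16 → 2927
2927 = (11,6,15)_16 → 4922
4922 = (1,3,3,10)_16 → 1055
1055 = (4,1,15)_16 → 3440
3440 = (13,7,0)_16 → 2540
2540 = (9,14,12)_16 → 5201
5201 = (1,4,5,1)_16 → 191  — 191 already appeared earlier.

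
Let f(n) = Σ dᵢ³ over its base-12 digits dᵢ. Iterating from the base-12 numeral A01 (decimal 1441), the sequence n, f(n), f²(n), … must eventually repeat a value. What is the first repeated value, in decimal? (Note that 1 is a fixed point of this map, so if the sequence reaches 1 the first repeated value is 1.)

1001

1441 = (10,0,1)_12 → 10³ + 0³ + 1³ = 1000 + 0 + 1 = 1001
1001 = (6,11,5)_12 → 6³ + 11³ + 5³ = 216 + 1331 + 125 = 1672
1672 = (11,7,4)_12 → 11³ + 7³ + 4³ = 1331 + 343 + 64 = 1738
1738 = (1,0,0,10)_12 → 1³ + 0³ + 0³ + 10³ = 1 + 0 + 0 + 1000 = 1001  — 1001 already appeared earlier.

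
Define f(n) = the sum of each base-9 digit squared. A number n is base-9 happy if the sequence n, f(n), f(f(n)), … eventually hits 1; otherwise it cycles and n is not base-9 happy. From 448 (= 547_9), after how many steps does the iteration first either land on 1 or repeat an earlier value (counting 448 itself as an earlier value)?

6

448 = (5,4,7)_9 → 90
90 = (1,1,0)_9 → 2
2 = (2)_9 → 4
4 = (4)_9 → 16
16 = (1,7)_9 → 50
50 = (5,5)_9 → 50  — 50 repeats.
That took 6 steps.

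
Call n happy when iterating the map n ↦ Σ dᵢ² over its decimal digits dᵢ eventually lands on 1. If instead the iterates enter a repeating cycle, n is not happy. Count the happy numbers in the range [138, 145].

138: 138 → 74 → 65 → 61 → 37 → 58 → 89 → 145 → 42 → 20 → 4 → 16 → 37  — not happy
139: 139 → 91 → 82 → 68 → 100 → 1  — happy
140: 140 → 17 → 50 → 25 → 29 → 85 → 89 → 145 → 42 → 20 → 4 → 16 → 37 → 58 → 89  — not happy
141: 141 → 18 → 65 → 61 → 37 → 58 → 89 → 145 → 42 → 20 → 4 → 16 → 37  — not happy
142: 142 → 21 → 5 → 25 → 29 → 85 → 89 → 145 → 42 → 20 → 4 → 16 → 37 → 58 → 89  — not happy
143: 143 → 26 → 40 → 16 → 37 → 58 → 89 → 145 → 42 → 20 → 4 → 16  — not happy
144: 144 → 33 → 18 → 65 → 61 → 37 → 58 → 89 → 145 → 42 → 20 → 4 → 16 → 37  — not happy
145: 145 → 42 → 20 → 4 → 16 → 37 → 58 → 89 → 145  — not happy
happy: 139

1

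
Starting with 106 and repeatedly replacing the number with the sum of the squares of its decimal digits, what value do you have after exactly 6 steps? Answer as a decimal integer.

106 → 1² + 0² + 6² = 1 + 0 + 36 = 37
37 → 3² + 7² = 9 + 49 = 58
58 → 5² + 8² = 25 + 64 = 89
89 → 8² + 9² = 64 + 81 = 145
145 → 1² + 4² + 5² = 1 + 16 + 25 = 42
42 → 4² + 2² = 16 + 4 = 20

20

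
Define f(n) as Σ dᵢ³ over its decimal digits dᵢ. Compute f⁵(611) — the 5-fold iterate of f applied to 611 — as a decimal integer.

737

611 → 6³ + 1³ + 1³ = 218
218 → 2³ + 1³ + 8³ = 521
521 → 5³ + 2³ + 1³ = 134
134 → 1³ + 3³ + 4³ = 92
92 → 9³ + 2³ = 737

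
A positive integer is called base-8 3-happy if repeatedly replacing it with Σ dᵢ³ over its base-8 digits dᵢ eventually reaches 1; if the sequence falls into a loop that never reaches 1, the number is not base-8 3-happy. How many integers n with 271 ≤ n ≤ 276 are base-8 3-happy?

271: 271 → 408 → 243 → 270 → 281 → 92 → 92  — not base-8 3-happy
272: 272 → 72 → 2 → 8 → 1  — base-8 3-happy
273: 273 → 73 → 3 → 27 → 54 → 432 → 432  — not base-8 3-happy
274: 274 → 80 → 9 → 2 → 8 → 1  — base-8 3-happy
275: 275 → 99 → 92 → 92  — not base-8 3-happy
276: 276 → 136 → 9 → 2 → 8 → 1  — base-8 3-happy
base-8 3-happy: 272, 274, 276

3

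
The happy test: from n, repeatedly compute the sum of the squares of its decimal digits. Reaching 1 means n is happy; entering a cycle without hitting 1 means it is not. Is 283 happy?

not happy

283 → 2² + 8² + 3² = 77
77 → 7² + 7² = 98
98 → 9² + 8² = 145
145 → 1² + 4² + 5² = 42
42 → 4² + 2² = 20
20 → 2² + 0² = 4
4 → 4² = 16
16 → 1² + 6² = 37
37 → 3² + 7² = 58
58 → 5² + 8² = 89
89 → 8² + 9² = 145  — 145 already seen; the sequence cycles without reaching 1.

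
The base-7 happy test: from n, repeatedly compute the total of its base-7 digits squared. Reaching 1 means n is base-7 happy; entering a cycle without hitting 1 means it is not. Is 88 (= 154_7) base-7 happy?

not base-7 happy

88 = (1,5,4)_7 → 1² + 5² + 4² = 1 + 25 + 16 = 42
42 = (6,0)_7 → 6² + 0² = 36 + 0 = 36
36 = (5,1)_7 → 5² + 1² = 25 + 1 = 26
26 = (3,5)_7 → 3² + 5² = 9 + 25 = 34
34 = (4,6)_7 → 4² + 6² = 16 + 36 = 52
52 = (1,0,3)_7 → 1² + 0² + 3² = 1 + 0 + 9 = 10
10 = (1,3)_7 → 1² + 3² = 1 + 9 = 10  — 10 already seen; the sequence cycles without reaching 1.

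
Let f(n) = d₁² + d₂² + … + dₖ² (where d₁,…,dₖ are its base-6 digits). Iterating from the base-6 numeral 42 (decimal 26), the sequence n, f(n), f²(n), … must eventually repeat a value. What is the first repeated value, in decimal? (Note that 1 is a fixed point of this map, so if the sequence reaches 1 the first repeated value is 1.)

26

26 = (4,2)_6 → 4² + 2² = 20
20 = (3,2)_6 → 3² + 2² = 13
13 = (2,1)_6 → 2² + 1² = 5
5 = (5)_6 → 5² = 25
25 = (4,1)_6 → 4² + 1² = 17
17 = (2,5)_6 → 2² + 5² = 29
29 = (4,5)_6 → 4² + 5² = 41
41 = (1,0,5)_6 → 1² + 0² + 5² = 26  — 26 already appeared earlier.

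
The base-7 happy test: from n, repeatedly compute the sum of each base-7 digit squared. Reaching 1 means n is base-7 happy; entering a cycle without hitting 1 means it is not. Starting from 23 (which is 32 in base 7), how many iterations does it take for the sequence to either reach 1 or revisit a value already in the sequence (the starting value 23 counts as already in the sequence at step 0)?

5

23 = (3,2)_7 → 13
13 = (1,6)_7 → 37
37 = (5,2)_7 → 29
29 = (4,1)_7 → 17
17 = (2,3)_7 → 13  — 13 repeats.
That took 5 steps.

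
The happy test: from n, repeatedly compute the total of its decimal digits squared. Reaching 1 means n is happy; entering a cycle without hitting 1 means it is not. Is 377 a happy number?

377 → 3² + 7² + 7² = 9 + 49 + 49 = 107
107 → 1² + 0² + 7² = 1 + 0 + 49 = 50
50 → 5² + 0² = 25 + 0 = 25
25 → 2² + 5² = 4 + 25 = 29
29 → 2² + 9² = 4 + 81 = 85
85 → 8² + 5² = 64 + 25 = 89
89 → 8² + 9² = 64 + 81 = 145
145 → 1² + 4² + 5² = 1 + 16 + 25 = 42
42 → 4² + 2² = 16 + 4 = 20
20 → 2² + 0² = 4 + 0 = 4
4 → 4² = 16
16 → 1² + 6² = 1 + 36 = 37
37 → 3² + 7² = 9 + 49 = 58
58 → 5² + 8² = 25 + 64 = 89  — 89 already seen; the sequence cycles without reaching 1.

not happy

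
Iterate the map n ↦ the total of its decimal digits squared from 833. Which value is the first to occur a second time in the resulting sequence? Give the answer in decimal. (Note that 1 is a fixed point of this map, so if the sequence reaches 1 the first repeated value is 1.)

833 → 8² + 3² + 3² = 82
82 → 8² + 2² = 68
68 → 6² + 8² = 100
100 → 1² + 0² + 0² = 1  — reached the fixed point 1.
1 → 1, so 1 is the first repeated value.

1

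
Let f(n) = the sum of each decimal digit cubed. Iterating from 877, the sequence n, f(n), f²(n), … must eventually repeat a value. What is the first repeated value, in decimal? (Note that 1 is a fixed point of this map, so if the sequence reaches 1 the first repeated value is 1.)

1

877 → 8³ + 7³ + 7³ = 1198
1198 → 1³ + 1³ + 9³ + 8³ = 1243
1243 → 1³ + 2³ + 4³ + 3³ = 100
100 → 1³ + 0³ + 0³ = 1  — reached the fixed point 1.
1 → 1, so 1 is the first repeated value.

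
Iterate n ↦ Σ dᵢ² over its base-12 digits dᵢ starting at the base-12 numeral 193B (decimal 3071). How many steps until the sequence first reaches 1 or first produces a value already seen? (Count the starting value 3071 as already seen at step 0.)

3071 = (1,9,3,11)_12 → 1² + 9² + 3² + 11² = 212
212 = (1,5,8)_12 → 1² + 5² + 8² = 90
90 = (7,6)_12 → 7² + 6² = 85
85 = (7,1)_12 → 7² + 1² = 50
50 = (4,2)_12 → 4² + 2² = 20
20 = (1,8)_12 → 1² + 8² = 65
65 = (5,5)_12 → 5² + 5² = 50  — 50 repeats.
That took 7 steps.

7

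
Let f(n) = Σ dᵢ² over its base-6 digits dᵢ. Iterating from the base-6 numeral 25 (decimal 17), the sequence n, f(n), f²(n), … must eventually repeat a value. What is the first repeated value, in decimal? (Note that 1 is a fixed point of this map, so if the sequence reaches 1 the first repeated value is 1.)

17 = (2,5)_6 → 2² + 5² = 29
29 = (4,5)_6 → 4² + 5² = 41
41 = (1,0,5)_6 → 1² + 0² + 5² = 26
26 = (4,2)_6 → 4² + 2² = 20
20 = (3,2)_6 → 3² + 2² = 13
13 = (2,1)_6 → 2² + 1² = 5
5 = (5)_6 → 5² = 25
25 = (4,1)_6 → 4² + 1² = 17  — 17 already appeared earlier.

17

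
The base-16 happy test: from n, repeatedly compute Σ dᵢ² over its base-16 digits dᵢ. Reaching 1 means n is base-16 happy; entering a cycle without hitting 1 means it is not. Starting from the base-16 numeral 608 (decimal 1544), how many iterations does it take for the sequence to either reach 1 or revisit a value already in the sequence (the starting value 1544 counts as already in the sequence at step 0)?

1544 = (6,0,8)_16 → 6² + 0² + 8² = 36 + 0 + 64 = 100
100 = (6,4)_16 → 6² + 4² = 36 + 16 = 52
52 = (3,4)_16 → 3² + 4² = 9 + 16 = 25
25 = (1,9)_16 → 1² + 9² = 1 + 81 = 82
82 = (5,2)_16 → 5² + 2² = 25 + 4 = 29
29 = (1,13)_16 → 1² + 13² = 1 + 169 = 170
170 = (10,10)_16 → 10² + 10² = 100 + 100 = 200
200 = (12,8)_16 → 12² + 8² = 144 + 64 = 208
208 = (13,0)_16 → 13² + 0² = 169 + 0 = 169
169 = (10,9)_16 → 10² + 9² = 100 + 81 = 181
181 = (11,5)_16 → 11² + 5² = 121 + 25 = 146
146 = (9,2)_16 → 9² + 2² = 81 + 4 = 85
85 = (5,5)_16 → 5² + 5² = 25 + 25 = 50
50 = (3,2)_16 → 3² + 2² = 9 + 4 = 13
13 = (13)_16 → 13² = 169  — 169 repeats.
That took 15 steps.

15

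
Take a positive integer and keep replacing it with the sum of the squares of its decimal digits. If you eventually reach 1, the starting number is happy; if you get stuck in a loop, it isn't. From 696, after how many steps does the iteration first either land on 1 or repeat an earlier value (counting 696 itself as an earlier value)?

696 → 6² + 9² + 6² = 153
153 → 1² + 5² + 3² = 35
35 → 3² + 5² = 34
34 → 3² + 4² = 25
25 → 2² + 5² = 29
29 → 2² + 9² = 85
85 → 8² + 5² = 89
89 → 8² + 9² = 145
145 → 1² + 4² + 5² = 42
42 → 4² + 2² = 20
20 → 2² + 0² = 4
4 → 4² = 16
16 → 1² + 6² = 37
37 → 3² + 7² = 58
58 → 5² + 8² = 89  — 89 repeats.
That took 15 steps.

15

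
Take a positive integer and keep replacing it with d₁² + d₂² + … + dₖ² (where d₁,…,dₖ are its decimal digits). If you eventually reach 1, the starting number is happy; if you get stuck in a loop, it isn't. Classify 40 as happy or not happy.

40 → 4² + 0² = 16
16 → 1² + 6² = 37
37 → 3² + 7² = 58
58 → 5² + 8² = 89
89 → 8² + 9² = 145
145 → 1² + 4² + 5² = 42
42 → 4² + 2² = 20
20 → 2² + 0² = 4
4 → 4² = 16  — 16 already seen; the sequence cycles without reaching 1.

not happy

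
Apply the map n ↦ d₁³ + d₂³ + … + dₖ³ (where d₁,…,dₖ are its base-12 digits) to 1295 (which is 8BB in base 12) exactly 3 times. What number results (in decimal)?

762

1295 = (8,11,11)_12 → 8³ + 11³ + 11³ = 3174
3174 = (1,10,0,6)_12 → 1³ + 10³ + 0³ + 6³ = 1217
1217 = (8,5,5)_12 → 8³ + 5³ + 5³ = 762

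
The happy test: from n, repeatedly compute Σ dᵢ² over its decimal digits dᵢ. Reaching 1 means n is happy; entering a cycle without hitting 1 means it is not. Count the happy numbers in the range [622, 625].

2

622: 622 → 44 → 32 → 13 → 10 → 1  — happy
623: 623 → 49 → 97 → 130 → 10 → 1  — happy
624: 624 → 56 → 61 → 37 → 58 → 89 → 145 → 42 → 20 → 4 → 16 → 37  — not happy
625: 625 → 65 → 61 → 37 → 58 → 89 → 145 → 42 → 20 → 4 → 16 → 37  — not happy
happy: 622, 623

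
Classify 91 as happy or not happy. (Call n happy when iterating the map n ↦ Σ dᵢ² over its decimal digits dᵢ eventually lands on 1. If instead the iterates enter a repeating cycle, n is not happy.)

happy

91 → 9² + 1² = 81 + 1 = 82
82 → 8² + 2² = 64 + 4 = 68
68 → 6² + 8² = 36 + 64 = 100
100 → 1² + 0² + 0² = 1 + 0 + 0 = 1  — reached 1.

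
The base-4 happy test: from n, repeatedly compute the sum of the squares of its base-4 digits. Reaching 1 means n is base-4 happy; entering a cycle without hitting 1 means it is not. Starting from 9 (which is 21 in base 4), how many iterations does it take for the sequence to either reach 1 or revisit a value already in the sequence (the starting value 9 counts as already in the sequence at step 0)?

9 = (2,1)_4 → 2² + 1² = 5
5 = (1,1)_4 → 1² + 1² = 2
2 = (2)_4 → 2² = 4
4 = (1,0)_4 → 1² + 0² = 1  — reached 1.
That took 4 steps.

4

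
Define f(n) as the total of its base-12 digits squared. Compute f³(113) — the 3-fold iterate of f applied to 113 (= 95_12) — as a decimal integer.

113 = (9,5)_12 → 9² + 5² = 106
106 = (8,10)_12 → 8² + 10² = 164
164 = (1,1,8)_12 → 1² + 1² + 8² = 66

66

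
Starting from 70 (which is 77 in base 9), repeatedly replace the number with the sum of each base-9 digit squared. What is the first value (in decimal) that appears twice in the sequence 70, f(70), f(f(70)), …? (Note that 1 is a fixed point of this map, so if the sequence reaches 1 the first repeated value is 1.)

70 = (7,7)_9 → 98
98 = (1,1,8)_9 → 66
66 = (7,3)_9 → 58
58 = (6,4)_9 → 52
52 = (5,7)_9 → 74
74 = (8,2)_9 → 68
68 = (7,5)_9 → 74  — 74 already appeared earlier.

74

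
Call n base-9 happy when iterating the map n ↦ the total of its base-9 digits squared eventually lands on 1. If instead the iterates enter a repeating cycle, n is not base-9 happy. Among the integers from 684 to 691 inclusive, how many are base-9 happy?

1

684: 684 → 80 → 128 → 30 → 18 → 4 → 16 → 50 → 50  — not base-9 happy
685: 685 → 81 → 1  — base-9 happy
686: 686 → 84 → 10 → 2 → 4 → 16 → 50 → 50  — not base-9 happy
687: 687 → 89 → 65 → 53 → 89  — not base-9 happy
688: 688 → 96 → 38 → 20 → 8 → 64 → 50 → 50  — not base-9 happy
689: 689 → 105 → 41 → 41  — not base-9 happy
690: 690 → 116 → 74 → 68 → 74  — not base-9 happy
691: 691 → 129 → 35 → 73 → 65 → 53 → 89 → 65  — not base-9 happy
base-9 happy: 685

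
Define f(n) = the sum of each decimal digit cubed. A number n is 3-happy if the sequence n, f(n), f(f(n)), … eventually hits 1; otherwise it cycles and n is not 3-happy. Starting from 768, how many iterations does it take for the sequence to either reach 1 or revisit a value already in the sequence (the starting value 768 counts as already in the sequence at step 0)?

13

768 → 1071
1071 → 345
345 → 216
216 → 225
225 → 141
141 → 66
66 → 432
432 → 99
99 → 1458
1458 → 702
702 → 351
351 → 153
153 → 153  — 153 repeats.
That took 13 steps.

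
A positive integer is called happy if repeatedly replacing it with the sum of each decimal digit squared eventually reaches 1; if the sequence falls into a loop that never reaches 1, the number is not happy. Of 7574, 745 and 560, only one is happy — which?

7574

7574: 7574 → 139 → 91 → 82 → 68 → 100 → 1  — reaches 1 (happy)
745: 745 → 90 → 81 → 65 → 61 → 37 → 58 → 89 → 145 → 42 → 20 → 4 → 16 → 37  — repeats 37 (not happy)
560: 560 → 61 → 37 → 58 → 89 → 145 → 42 → 20 → 4 → 16 → 37  — repeats 37 (not happy)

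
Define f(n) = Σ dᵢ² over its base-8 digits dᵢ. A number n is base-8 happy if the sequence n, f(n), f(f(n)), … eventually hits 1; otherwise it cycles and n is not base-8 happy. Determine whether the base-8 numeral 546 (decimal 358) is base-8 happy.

358 = (5,4,6)_8 → 5² + 4² + 6² = 77
77 = (1,1,5)_8 → 1² + 1² + 5² = 27
27 = (3,3)_8 → 3² + 3² = 18
18 = (2,2)_8 → 2² + 2² = 8
8 = (1,0)_8 → 1² + 0² = 1  — reached 1.

base-8 happy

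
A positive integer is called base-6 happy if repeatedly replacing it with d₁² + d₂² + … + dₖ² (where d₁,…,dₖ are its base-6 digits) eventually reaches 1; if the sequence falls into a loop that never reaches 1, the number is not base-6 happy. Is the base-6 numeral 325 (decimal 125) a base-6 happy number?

125 = (3,2,5)_6 → 3² + 2² + 5² = 38
38 = (1,0,2)_6 → 1² + 0² + 2² = 5
5 = (5)_6 → 5² = 25
25 = (4,1)_6 → 4² + 1² = 17
17 = (2,5)_6 → 2² + 5² = 29
29 = (4,5)_6 → 4² + 5² = 41
41 = (1,0,5)_6 → 1² + 0² + 5² = 26
26 = (4,2)_6 → 4² + 2² = 20
20 = (3,2)_6 → 3² + 2² = 13
13 = (2,1)_6 → 2² + 1² = 5  — 5 already seen; the sequence cycles without reaching 1.

not base-6 happy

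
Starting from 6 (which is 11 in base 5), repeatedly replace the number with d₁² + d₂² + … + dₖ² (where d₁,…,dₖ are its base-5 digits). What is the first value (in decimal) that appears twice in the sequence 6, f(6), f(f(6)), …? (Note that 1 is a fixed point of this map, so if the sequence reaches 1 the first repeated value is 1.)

6 = (1,1)_5 → 2
2 = (2)_5 → 4
4 = (4)_5 → 16
16 = (3,1)_5 → 10
10 = (2,0)_5 → 4  — 4 already appeared earlier.

4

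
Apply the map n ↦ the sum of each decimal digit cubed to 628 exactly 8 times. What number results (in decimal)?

628 → 6³ + 2³ + 8³ = 736
736 → 7³ + 3³ + 6³ = 586
586 → 5³ + 8³ + 6³ = 853
853 → 8³ + 5³ + 3³ = 664
664 → 6³ + 6³ + 4³ = 496
496 → 4³ + 9³ + 6³ = 1009
1009 → 1³ + 0³ + 0³ + 9³ = 730
730 → 7³ + 3³ + 0³ = 370

370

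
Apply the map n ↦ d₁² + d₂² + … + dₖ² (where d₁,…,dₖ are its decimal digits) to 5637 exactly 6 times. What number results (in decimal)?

145

5637 → 5² + 6² + 3² + 7² = 25 + 36 + 9 + 49 = 119
119 → 1² + 1² + 9² = 1 + 1 + 81 = 83
83 → 8² + 3² = 64 + 9 = 73
73 → 7² + 3² = 49 + 9 = 58
58 → 5² + 8² = 25 + 64 = 89
89 → 8² + 9² = 64 + 81 = 145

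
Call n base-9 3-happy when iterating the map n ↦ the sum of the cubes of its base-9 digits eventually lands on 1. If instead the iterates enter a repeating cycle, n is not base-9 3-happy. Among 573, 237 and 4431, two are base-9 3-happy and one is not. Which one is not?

237

573: 573 → 559 → 729 → 1  — reaches 1 (base-9 3-happy)
237: 237 → 547 → 775 → 127 → 127  — repeats 127 (not base-9 3-happy)
4431: 4431 → 459 → 341 → 577 → 345 → 99 → 9 → 1  — reaches 1 (base-9 3-happy)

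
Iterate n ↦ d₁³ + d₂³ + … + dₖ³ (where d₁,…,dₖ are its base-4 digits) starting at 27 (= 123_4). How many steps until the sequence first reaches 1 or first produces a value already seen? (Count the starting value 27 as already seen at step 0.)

27 = (1,2,3)_4 → 1³ + 2³ + 3³ = 1 + 8 + 27 = 36
36 = (2,1,0)_4 → 2³ + 1³ + 0³ = 8 + 1 + 0 = 9
9 = (2,1)_4 → 2³ + 1³ = 8 + 1 = 9  — 9 repeats.
That took 3 steps.

3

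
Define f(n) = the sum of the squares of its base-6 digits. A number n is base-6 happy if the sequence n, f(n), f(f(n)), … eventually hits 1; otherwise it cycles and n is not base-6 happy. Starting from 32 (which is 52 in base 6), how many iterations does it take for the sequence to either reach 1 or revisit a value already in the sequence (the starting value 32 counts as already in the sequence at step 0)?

32 = (5,2)_6 → 5² + 2² = 25 + 4 = 29
29 = (4,5)_6 → 4² + 5² = 16 + 25 = 41
41 = (1,0,5)_6 → 1² + 0² + 5² = 1 + 0 + 25 = 26
26 = (4,2)_6 → 4² + 2² = 16 + 4 = 20
20 = (3,2)_6 → 3² + 2² = 9 + 4 = 13
13 = (2,1)_6 → 2² + 1² = 4 + 1 = 5
5 = (5)_6 → 5² = 25
25 = (4,1)_6 → 4² + 1² = 16 + 1 = 17
17 = (2,5)_6 → 2² + 5² = 4 + 25 = 29  — 29 repeats.
That took 9 steps.

9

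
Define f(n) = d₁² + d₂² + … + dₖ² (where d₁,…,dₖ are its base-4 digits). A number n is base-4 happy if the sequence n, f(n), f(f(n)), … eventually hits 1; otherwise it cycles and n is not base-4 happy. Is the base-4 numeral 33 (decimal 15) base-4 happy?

base-4 happy

15 = (3,3)_4 → 3² + 3² = 9 + 9 = 18
18 = (1,0,2)_4 → 1² + 0² + 2² = 1 + 0 + 4 = 5
5 = (1,1)_4 → 1² + 1² = 1 + 1 = 2
2 = (2)_4 → 2² = 4
4 = (1,0)_4 → 1² + 0² = 1 + 0 = 1  — reached 1.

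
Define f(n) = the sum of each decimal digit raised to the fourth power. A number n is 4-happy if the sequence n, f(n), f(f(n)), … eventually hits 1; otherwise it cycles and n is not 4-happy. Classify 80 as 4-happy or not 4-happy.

not 4-happy

80 → 8⁴ + 0⁴ = 4096 + 0 = 4096
4096 → 4⁴ + 0⁴ + 9⁴ + 6⁴ = 256 + 0 + 6561 + 1296 = 8113
8113 → 8⁴ + 1⁴ + 1⁴ + 3⁴ = 4096 + 1 + 1 + 81 = 4179
4179 → 4⁴ + 1⁴ + 7⁴ + 9⁴ = 256 + 1 + 2401 + 6561 = 9219
9219 → 9⁴ + 2⁴ + 1⁴ + 9⁴ = 6561 + 16 + 1 + 6561 = 13139
13139 → 1⁴ + 3⁴ + 1⁴ + 3⁴ + 9⁴ = 1 + 81 + 1 + 81 + 6561 = 6725
6725 → 6⁴ + 7⁴ + 2⁴ + 5⁴ = 1296 + 2401 + 16 + 625 = 4338
4338 → 4⁴ + 3⁴ + 3⁴ + 8⁴ = 256 + 81 + 81 + 4096 = 4514
4514 → 4⁴ + 5⁴ + 1⁴ + 4⁴ = 256 + 625 + 1 + 256 = 1138
1138 → 1⁴ + 1⁴ + 3⁴ + 8⁴ = 1 + 1 + 81 + 4096 = 4179  — 4179 already seen; the sequence cycles without reaching 1.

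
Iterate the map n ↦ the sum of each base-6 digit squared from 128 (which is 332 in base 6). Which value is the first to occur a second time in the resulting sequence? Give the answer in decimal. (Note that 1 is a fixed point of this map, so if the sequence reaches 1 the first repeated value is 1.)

25

128 = (3,3,2)_6 → 3² + 3² + 2² = 22
22 = (3,4)_6 → 3² + 4² = 25
25 = (4,1)_6 → 4² + 1² = 17
17 = (2,5)_6 → 2² + 5² = 29
29 = (4,5)_6 → 4² + 5² = 41
41 = (1,0,5)_6 → 1² + 0² + 5² = 26
26 = (4,2)_6 → 4² + 2² = 20
20 = (3,2)_6 → 3² + 2² = 13
13 = (2,1)_6 → 2² + 1² = 5
5 = (5)_6 → 5² = 25  — 25 already appeared earlier.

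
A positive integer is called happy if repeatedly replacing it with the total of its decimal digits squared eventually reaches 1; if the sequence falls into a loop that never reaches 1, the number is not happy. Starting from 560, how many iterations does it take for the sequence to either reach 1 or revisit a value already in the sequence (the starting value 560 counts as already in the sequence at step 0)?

10

560 → 5² + 6² + 0² = 61
61 → 6² + 1² = 37
37 → 3² + 7² = 58
58 → 5² + 8² = 89
89 → 8² + 9² = 145
145 → 1² + 4² + 5² = 42
42 → 4² + 2² = 20
20 → 2² + 0² = 4
4 → 4² = 16
16 → 1² + 6² = 37  — 37 repeats.
That took 10 steps.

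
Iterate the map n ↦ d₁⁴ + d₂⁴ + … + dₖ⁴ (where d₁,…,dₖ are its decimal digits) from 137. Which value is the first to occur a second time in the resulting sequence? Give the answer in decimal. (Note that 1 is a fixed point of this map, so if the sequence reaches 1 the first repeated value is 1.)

137 → 1⁴ + 3⁴ + 7⁴ = 1 + 81 + 2401 = 2483
2483 → 2⁴ + 4⁴ + 8⁴ + 3⁴ = 16 + 256 + 4096 + 81 = 4449
4449 → 4⁴ + 4⁴ + 4⁴ + 9⁴ = 256 + 256 + 256 + 6561 = 7329
7329 → 7⁴ + 3⁴ + 2⁴ + 9⁴ = 2401 + 81 + 16 + 6561 = 9059
9059 → 9⁴ + 0⁴ + 5⁴ + 9⁴ = 6561 + 0 + 625 + 6561 = 13747
13747 → 1⁴ + 3⁴ + 7⁴ + 4⁴ + 7⁴ = 1 + 81 + 2401 + 256 + 2401 = 5140
5140 → 5⁴ + 1⁴ + 4⁴ + 0⁴ = 625 + 1 + 256 + 0 = 882
882 → 8⁴ + 8⁴ + 2⁴ = 4096 + 4096 + 16 = 8208
8208 → 8⁴ + 2⁴ + 0⁴ + 8⁴ = 4096 + 16 + 0 + 4096 = 8208  — 8208 already appeared earlier.

8208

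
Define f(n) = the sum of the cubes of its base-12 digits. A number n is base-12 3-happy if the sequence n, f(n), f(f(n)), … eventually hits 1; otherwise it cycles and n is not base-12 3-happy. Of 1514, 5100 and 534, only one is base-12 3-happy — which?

1514

1514: 1514 → 1224 → 728 → 637 → 190 → 1028 → 856 → 1520 → 1728 → 1  — reaches 1 (base-12 3-happy)
5100: 5100 → 1464 → 1008 → 343 → 415 → 1351 → 1136 → 1855 → 1344 → 793 → 342 → 288 → 8 → 512 → 755 → 1464  — repeats 1464 (not base-12 3-happy)
534: 534 → 755 → 1464 → 1008 → 343 → 415 → 1351 → 1136 → 1855 → 1344 → 793 → 342 → 288 → 8 → 512 → 755  — repeats 755 (not base-12 3-happy)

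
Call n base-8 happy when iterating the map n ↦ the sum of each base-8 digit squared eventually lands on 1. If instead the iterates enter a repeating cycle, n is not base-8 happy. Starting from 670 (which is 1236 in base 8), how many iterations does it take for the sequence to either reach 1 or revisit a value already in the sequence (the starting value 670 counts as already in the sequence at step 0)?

6

670 = (1,2,3,6)_8 → 1² + 2² + 3² + 6² = 50
50 = (6,2)_8 → 6² + 2² = 40
40 = (5,0)_8 → 5² + 0² = 25
25 = (3,1)_8 → 3² + 1² = 10
10 = (1,2)_8 → 1² + 2² = 5
5 = (5)_8 → 5² = 25  — 25 repeats.
That took 6 steps.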